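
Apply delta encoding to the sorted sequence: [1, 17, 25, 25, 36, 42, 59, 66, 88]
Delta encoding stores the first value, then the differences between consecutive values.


First value: 1
Deltas:
  17 - 1 = 16
  25 - 17 = 8
  25 - 25 = 0
  36 - 25 = 11
  42 - 36 = 6
  59 - 42 = 17
  66 - 59 = 7
  88 - 66 = 22


Delta encoded: [1, 16, 8, 0, 11, 6, 17, 7, 22]


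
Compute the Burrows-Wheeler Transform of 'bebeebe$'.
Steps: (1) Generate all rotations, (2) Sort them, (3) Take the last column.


Rotations (sorted):
  0: $bebeebe -> last char: e
  1: be$bebee -> last char: e
  2: bebeebe$ -> last char: $
  3: beebe$be -> last char: e
  4: e$bebeeb -> last char: b
  5: ebe$bebe -> last char: e
  6: ebeebe$b -> last char: b
  7: eebe$beb -> last char: b


BWT = ee$ebebb


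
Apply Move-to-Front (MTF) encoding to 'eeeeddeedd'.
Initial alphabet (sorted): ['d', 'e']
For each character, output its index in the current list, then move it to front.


MTF encoding:
'e': index 1 in ['d', 'e'] -> ['e', 'd']
'e': index 0 in ['e', 'd'] -> ['e', 'd']
'e': index 0 in ['e', 'd'] -> ['e', 'd']
'e': index 0 in ['e', 'd'] -> ['e', 'd']
'd': index 1 in ['e', 'd'] -> ['d', 'e']
'd': index 0 in ['d', 'e'] -> ['d', 'e']
'e': index 1 in ['d', 'e'] -> ['e', 'd']
'e': index 0 in ['e', 'd'] -> ['e', 'd']
'd': index 1 in ['e', 'd'] -> ['d', 'e']
'd': index 0 in ['d', 'e'] -> ['d', 'e']


Output: [1, 0, 0, 0, 1, 0, 1, 0, 1, 0]


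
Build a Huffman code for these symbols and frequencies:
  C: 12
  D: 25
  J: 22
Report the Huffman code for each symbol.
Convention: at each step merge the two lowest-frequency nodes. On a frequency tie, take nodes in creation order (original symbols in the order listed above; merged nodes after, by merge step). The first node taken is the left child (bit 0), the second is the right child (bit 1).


Huffman tree construction:
Step 1: Merge C(12) + J(22) = 34
Step 2: Merge D(25) + (C+J)(34) = 59
Read each symbol's code off the tree from the root (left child = 0, right child = 1).

Codes:
  C: 10 (length 2)
  D: 0 (length 1)
  J: 11 (length 2)
Average code length: 93/59 = 1.5763 bits/symbol


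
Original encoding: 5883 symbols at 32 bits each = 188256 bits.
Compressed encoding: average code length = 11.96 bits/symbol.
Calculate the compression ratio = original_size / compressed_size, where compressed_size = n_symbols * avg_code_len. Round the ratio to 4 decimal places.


original_size = n_symbols * orig_bits = 5883 * 32 = 188256 bits
compressed_size = n_symbols * avg_code_len = 5883 * 11.96 = 70360.68 bits
ratio = original_size / compressed_size = 188256 / 70360.68 = 2.6756

Compression ratio = 2.6756


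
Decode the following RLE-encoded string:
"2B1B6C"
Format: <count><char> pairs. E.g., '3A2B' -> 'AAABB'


Expanding each <count><char> pair:
  2B -> 'BB'
  1B -> 'B'
  6C -> 'CCCCCC'

Decoded = BBBCCCCCC


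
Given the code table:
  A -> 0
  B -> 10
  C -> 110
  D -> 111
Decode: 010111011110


Decoding:
0 -> A
10 -> B
111 -> D
0 -> A
111 -> D
10 -> B


Result: ABDADB


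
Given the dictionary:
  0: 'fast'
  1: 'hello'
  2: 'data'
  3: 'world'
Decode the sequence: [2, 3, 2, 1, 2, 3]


Look up each index in the dictionary:
  2 -> 'data'
  3 -> 'world'
  2 -> 'data'
  1 -> 'hello'
  2 -> 'data'
  3 -> 'world'

Decoded: "data world data hello data world"


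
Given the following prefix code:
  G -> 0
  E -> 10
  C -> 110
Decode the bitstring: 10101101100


Decoding step by step:
Bits 10 -> E
Bits 10 -> E
Bits 110 -> C
Bits 110 -> C
Bits 0 -> G


Decoded message: EECCG


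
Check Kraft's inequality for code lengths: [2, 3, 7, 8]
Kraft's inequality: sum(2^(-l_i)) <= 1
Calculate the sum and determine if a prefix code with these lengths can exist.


Sum = 2^(-2) + 2^(-3) + 2^(-7) + 2^(-8)
    = 0.25 + 0.125 + 0.0078125 + 0.00390625
    = 99/256 = 0.38671875
Since 0.38671875 <= 1, Kraft's inequality IS satisfied.
A prefix code with these lengths CAN exist.

Kraft sum = 0.38671875. Satisfied.


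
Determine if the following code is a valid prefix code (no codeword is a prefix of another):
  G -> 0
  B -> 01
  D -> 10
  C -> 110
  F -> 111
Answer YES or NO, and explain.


Checking each pair (does one codeword prefix another?):
  G='0' vs B='01': prefix -- VIOLATION

NO -- this is NOT a valid prefix code. G (0) is a prefix of B (01).


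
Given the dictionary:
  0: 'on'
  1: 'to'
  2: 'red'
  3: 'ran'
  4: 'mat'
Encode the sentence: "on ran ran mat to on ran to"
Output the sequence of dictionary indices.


Look up each word in the dictionary:
  'on' -> 0
  'ran' -> 3
  'ran' -> 3
  'mat' -> 4
  'to' -> 1
  'on' -> 0
  'ran' -> 3
  'to' -> 1

Encoded: [0, 3, 3, 4, 1, 0, 3, 1]


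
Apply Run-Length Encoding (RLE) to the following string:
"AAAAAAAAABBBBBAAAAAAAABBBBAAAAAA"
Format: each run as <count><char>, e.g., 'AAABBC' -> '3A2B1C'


Scanning runs left to right:
  i=0: run of 'A' x 9 -> '9A'
  i=9: run of 'B' x 5 -> '5B'
  i=14: run of 'A' x 8 -> '8A'
  i=22: run of 'B' x 4 -> '4B'
  i=26: run of 'A' x 6 -> '6A'

RLE = 9A5B8A4B6A


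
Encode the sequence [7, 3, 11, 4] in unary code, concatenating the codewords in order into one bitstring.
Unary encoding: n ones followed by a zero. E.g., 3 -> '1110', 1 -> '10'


Encode each number as n ones followed by a terminating 0:
  7 -> 11111110 (8 bits)
  3 -> 1110 (4 bits)
  11 -> 111111111110 (12 bits)
  4 -> 11110 (5 bits)
Total length = 8 + 4 + 12 + 5 = 29 bits.

Unary([7, 3, 11, 4]) = 11111110111011111111111011110 (29 bits)


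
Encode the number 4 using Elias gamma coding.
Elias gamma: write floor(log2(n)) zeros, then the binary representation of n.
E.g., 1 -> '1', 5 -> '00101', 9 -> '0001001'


num_bits = floor(log2(4)) + 1 = 3
leading_zeros = num_bits - 1 = 2
binary(4) = 100

Elias gamma(4) = '00' + '100' = 00100 (5 bits)


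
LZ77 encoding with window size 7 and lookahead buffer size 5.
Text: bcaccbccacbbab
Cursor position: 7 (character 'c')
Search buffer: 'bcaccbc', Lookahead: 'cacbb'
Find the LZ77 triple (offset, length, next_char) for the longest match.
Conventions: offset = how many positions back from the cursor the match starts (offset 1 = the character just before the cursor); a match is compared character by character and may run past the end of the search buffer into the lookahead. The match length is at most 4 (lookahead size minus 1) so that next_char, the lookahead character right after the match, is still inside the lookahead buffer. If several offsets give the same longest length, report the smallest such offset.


Try each offset into the search buffer:
  offset=1 (pos 6, char 'c'): match length 1
  offset=2 (pos 5, char 'b'): match length 0
  offset=3 (pos 4, char 'c'): match length 1
  offset=4 (pos 3, char 'c'): match length 1
  offset=5 (pos 2, char 'a'): match length 0
  offset=6 (pos 1, char 'c'): match length 3
  offset=7 (pos 0, char 'b'): match length 0
Longest match has length 3 at offset 6.
next_char = character at position 7 + 3 = 10 -> 'b'

Best match: offset=6, length=3 (matching 'cac' starting at position 1)
LZ77 triple: (6, 3, 'b')


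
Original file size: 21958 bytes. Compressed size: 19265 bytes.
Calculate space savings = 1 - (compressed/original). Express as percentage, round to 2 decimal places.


ratio = compressed/original = 19265/21958 = 0.877357
savings = 1 - ratio = 1 - 0.877357 = 0.122643
as a percentage: 0.122643 * 100 = 12.26%

Space savings = 1 - 19265/21958 = 12.26%


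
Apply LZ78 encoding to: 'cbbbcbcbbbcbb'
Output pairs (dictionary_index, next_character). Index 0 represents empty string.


LZ78 encoding steps:
Dictionary: {0: ''}
Step 1: w='' (idx 0), next='c' -> output (0, 'c'), add 'c' as idx 1
Step 2: w='' (idx 0), next='b' -> output (0, 'b'), add 'b' as idx 2
Step 3: w='b' (idx 2), next='b' -> output (2, 'b'), add 'bb' as idx 3
Step 4: w='c' (idx 1), next='b' -> output (1, 'b'), add 'cb' as idx 4
Step 5: w='cb' (idx 4), next='b' -> output (4, 'b'), add 'cbb' as idx 5
Step 6: w='b' (idx 2), next='c' -> output (2, 'c'), add 'bc' as idx 6
Step 7: w='bb' (idx 3), end of input -> output (3, '')


Encoded: [(0, 'c'), (0, 'b'), (2, 'b'), (1, 'b'), (4, 'b'), (2, 'c'), (3, '')]


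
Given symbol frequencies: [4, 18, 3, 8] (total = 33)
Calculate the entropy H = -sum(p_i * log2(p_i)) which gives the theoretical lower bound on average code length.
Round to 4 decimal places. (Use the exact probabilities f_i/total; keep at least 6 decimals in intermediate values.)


Per-symbol terms -p_i * log2(p_i) with p_i = f_i/33:
  p = 4/33 = 0.121212: log2(p) = -3.044394, -p*log2(p) = 0.369017
  p = 18/33 = 0.545455: log2(p) = -0.874469, -p*log2(p) = 0.476983
  p = 3/33 = 0.090909: log2(p) = -3.459432, -p*log2(p) = 0.314494
  p = 8/33 = 0.242424: log2(p) = -2.044394, -p*log2(p) = 0.495611
H = 0.369017 + 0.476983 + 0.314494 + 0.495611 = 1.656105

H = 1.6561 bits/symbol


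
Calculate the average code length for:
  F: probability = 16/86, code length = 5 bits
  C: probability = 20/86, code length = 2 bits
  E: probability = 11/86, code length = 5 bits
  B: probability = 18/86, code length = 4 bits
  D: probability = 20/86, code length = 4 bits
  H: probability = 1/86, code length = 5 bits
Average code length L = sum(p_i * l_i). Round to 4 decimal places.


Weighted contributions p_i * l_i:
  F: (16/86) * 5 = 80/86
  C: (20/86) * 2 = 40/86
  E: (11/86) * 5 = 55/86
  B: (18/86) * 4 = 72/86
  D: (20/86) * 4 = 80/86
  H: (1/86) * 5 = 5/86
Sum = (80 + 40 + 55 + 72 + 80 + 5)/86 = 332/86

L = 332/86 = 3.8605 bits/symbol


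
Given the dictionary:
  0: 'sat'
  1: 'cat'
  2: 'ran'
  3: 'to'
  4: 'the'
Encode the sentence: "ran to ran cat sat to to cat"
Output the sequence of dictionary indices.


Look up each word in the dictionary:
  'ran' -> 2
  'to' -> 3
  'ran' -> 2
  'cat' -> 1
  'sat' -> 0
  'to' -> 3
  'to' -> 3
  'cat' -> 1

Encoded: [2, 3, 2, 1, 0, 3, 3, 1]


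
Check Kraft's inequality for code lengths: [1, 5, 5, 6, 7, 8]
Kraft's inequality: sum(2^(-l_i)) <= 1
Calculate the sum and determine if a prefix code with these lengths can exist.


Sum = 2^(-1) + 2^(-5) + 2^(-5) + 2^(-6) + 2^(-7) + 2^(-8)
    = 0.5 + 0.03125 + 0.03125 + 0.015625 + 0.0078125 + 0.00390625
    = 151/256 = 0.58984375
Since 0.58984375 <= 1, Kraft's inequality IS satisfied.
A prefix code with these lengths CAN exist.

Kraft sum = 0.58984375. Satisfied.


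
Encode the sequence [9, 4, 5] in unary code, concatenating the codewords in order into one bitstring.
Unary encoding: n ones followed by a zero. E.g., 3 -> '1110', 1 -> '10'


Encode each number as n ones followed by a terminating 0:
  9 -> 1111111110 (10 bits)
  4 -> 11110 (5 bits)
  5 -> 111110 (6 bits)
Total length = 10 + 5 + 6 = 21 bits.

Unary([9, 4, 5]) = 111111111011110111110 (21 bits)


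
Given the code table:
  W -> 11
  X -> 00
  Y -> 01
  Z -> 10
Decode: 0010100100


Decoding:
00 -> X
10 -> Z
10 -> Z
01 -> Y
00 -> X


Result: XZZYX


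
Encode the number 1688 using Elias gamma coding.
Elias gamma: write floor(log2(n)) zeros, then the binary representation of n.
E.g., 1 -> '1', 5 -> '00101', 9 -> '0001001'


num_bits = floor(log2(1688)) + 1 = 11
leading_zeros = num_bits - 1 = 10
binary(1688) = 11010011000

Elias gamma(1688) = '0000000000' + '11010011000' = 000000000011010011000 (21 bits)


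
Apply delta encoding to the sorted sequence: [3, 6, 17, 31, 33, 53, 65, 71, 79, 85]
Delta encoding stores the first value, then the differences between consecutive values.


First value: 3
Deltas:
  6 - 3 = 3
  17 - 6 = 11
  31 - 17 = 14
  33 - 31 = 2
  53 - 33 = 20
  65 - 53 = 12
  71 - 65 = 6
  79 - 71 = 8
  85 - 79 = 6


Delta encoded: [3, 3, 11, 14, 2, 20, 12, 6, 8, 6]


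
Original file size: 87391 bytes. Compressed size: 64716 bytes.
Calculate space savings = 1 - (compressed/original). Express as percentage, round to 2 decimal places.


ratio = compressed/original = 64716/87391 = 0.740534
savings = 1 - ratio = 1 - 0.740534 = 0.259466
as a percentage: 0.259466 * 100 = 25.95%

Space savings = 1 - 64716/87391 = 25.95%


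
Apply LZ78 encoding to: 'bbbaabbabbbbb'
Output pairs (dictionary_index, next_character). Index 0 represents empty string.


LZ78 encoding steps:
Dictionary: {0: ''}
Step 1: w='' (idx 0), next='b' -> output (0, 'b'), add 'b' as idx 1
Step 2: w='b' (idx 1), next='b' -> output (1, 'b'), add 'bb' as idx 2
Step 3: w='' (idx 0), next='a' -> output (0, 'a'), add 'a' as idx 3
Step 4: w='a' (idx 3), next='b' -> output (3, 'b'), add 'ab' as idx 4
Step 5: w='b' (idx 1), next='a' -> output (1, 'a'), add 'ba' as idx 5
Step 6: w='bb' (idx 2), next='b' -> output (2, 'b'), add 'bbb' as idx 6
Step 7: w='bb' (idx 2), end of input -> output (2, '')


Encoded: [(0, 'b'), (1, 'b'), (0, 'a'), (3, 'b'), (1, 'a'), (2, 'b'), (2, '')]


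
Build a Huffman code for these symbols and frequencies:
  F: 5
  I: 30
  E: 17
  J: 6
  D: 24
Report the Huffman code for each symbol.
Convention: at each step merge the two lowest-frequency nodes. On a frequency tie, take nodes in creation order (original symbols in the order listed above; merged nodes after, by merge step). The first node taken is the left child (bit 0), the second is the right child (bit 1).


Huffman tree construction:
Step 1: Merge F(5) + J(6) = 11
Step 2: Merge (F+J)(11) + E(17) = 28
Step 3: Merge D(24) + ((F+J)+E)(28) = 52
Step 4: Merge I(30) + (D+((F+J)+E))(52) = 82
Read each symbol's code off the tree from the root (left child = 0, right child = 1).

Codes:
  F: 1100 (length 4)
  I: 0 (length 1)
  E: 111 (length 3)
  J: 1101 (length 4)
  D: 10 (length 2)
Average code length: 173/82 = 2.1098 bits/symbol


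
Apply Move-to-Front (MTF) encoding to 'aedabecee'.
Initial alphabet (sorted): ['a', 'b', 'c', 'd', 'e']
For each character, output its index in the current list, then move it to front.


MTF encoding:
'a': index 0 in ['a', 'b', 'c', 'd', 'e'] -> ['a', 'b', 'c', 'd', 'e']
'e': index 4 in ['a', 'b', 'c', 'd', 'e'] -> ['e', 'a', 'b', 'c', 'd']
'd': index 4 in ['e', 'a', 'b', 'c', 'd'] -> ['d', 'e', 'a', 'b', 'c']
'a': index 2 in ['d', 'e', 'a', 'b', 'c'] -> ['a', 'd', 'e', 'b', 'c']
'b': index 3 in ['a', 'd', 'e', 'b', 'c'] -> ['b', 'a', 'd', 'e', 'c']
'e': index 3 in ['b', 'a', 'd', 'e', 'c'] -> ['e', 'b', 'a', 'd', 'c']
'c': index 4 in ['e', 'b', 'a', 'd', 'c'] -> ['c', 'e', 'b', 'a', 'd']
'e': index 1 in ['c', 'e', 'b', 'a', 'd'] -> ['e', 'c', 'b', 'a', 'd']
'e': index 0 in ['e', 'c', 'b', 'a', 'd'] -> ['e', 'c', 'b', 'a', 'd']


Output: [0, 4, 4, 2, 3, 3, 4, 1, 0]


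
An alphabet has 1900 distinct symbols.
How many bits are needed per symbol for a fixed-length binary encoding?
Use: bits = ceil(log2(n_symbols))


log2(1900) = 10.8918
Bracket: 2^10 = 1024 < 1900 <= 2^11 = 2048
So ceil(log2(1900)) = 11

bits = ceil(log2(1900)) = ceil(10.8918) = 11 bits


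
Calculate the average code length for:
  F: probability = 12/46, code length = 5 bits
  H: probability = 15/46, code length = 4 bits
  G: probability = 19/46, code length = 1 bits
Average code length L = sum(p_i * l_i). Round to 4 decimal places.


Weighted contributions p_i * l_i:
  F: (12/46) * 5 = 60/46
  H: (15/46) * 4 = 60/46
  G: (19/46) * 1 = 19/46
Sum = (60 + 60 + 19)/46 = 139/46

L = 139/46 = 3.0217 bits/symbol


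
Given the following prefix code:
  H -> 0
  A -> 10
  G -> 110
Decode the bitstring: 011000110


Decoding step by step:
Bits 0 -> H
Bits 110 -> G
Bits 0 -> H
Bits 0 -> H
Bits 110 -> G


Decoded message: HGHHG


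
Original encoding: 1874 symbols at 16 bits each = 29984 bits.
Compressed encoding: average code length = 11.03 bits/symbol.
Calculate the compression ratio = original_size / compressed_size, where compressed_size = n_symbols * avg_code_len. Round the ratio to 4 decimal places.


original_size = n_symbols * orig_bits = 1874 * 16 = 29984 bits
compressed_size = n_symbols * avg_code_len = 1874 * 11.03 = 20670.22 bits
ratio = original_size / compressed_size = 29984 / 20670.22 = 1.4506

Compression ratio = 1.4506


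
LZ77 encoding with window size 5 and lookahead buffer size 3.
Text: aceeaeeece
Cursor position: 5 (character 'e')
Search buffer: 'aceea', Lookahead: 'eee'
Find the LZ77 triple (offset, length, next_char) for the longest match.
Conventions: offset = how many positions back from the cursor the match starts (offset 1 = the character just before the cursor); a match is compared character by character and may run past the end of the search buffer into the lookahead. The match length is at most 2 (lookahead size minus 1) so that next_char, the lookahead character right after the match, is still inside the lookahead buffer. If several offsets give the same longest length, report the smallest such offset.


Try each offset into the search buffer:
  offset=1 (pos 4, char 'a'): match length 0
  offset=2 (pos 3, char 'e'): match length 1
  offset=3 (pos 2, char 'e'): match length 2
  offset=4 (pos 1, char 'c'): match length 0
  offset=5 (pos 0, char 'a'): match length 0
Longest match has length 2 at offset 3.
next_char = character at position 5 + 2 = 7 -> 'e'

Best match: offset=3, length=2 (matching 'ee' starting at position 2)
LZ77 triple: (3, 2, 'e')


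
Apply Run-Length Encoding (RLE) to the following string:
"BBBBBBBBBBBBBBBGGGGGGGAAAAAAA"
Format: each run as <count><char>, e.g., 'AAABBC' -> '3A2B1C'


Scanning runs left to right:
  i=0: run of 'B' x 15 -> '15B'
  i=15: run of 'G' x 7 -> '7G'
  i=22: run of 'A' x 7 -> '7A'

RLE = 15B7G7A


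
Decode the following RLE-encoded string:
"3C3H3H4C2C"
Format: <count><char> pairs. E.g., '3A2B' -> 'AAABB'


Expanding each <count><char> pair:
  3C -> 'CCC'
  3H -> 'HHH'
  3H -> 'HHH'
  4C -> 'CCCC'
  2C -> 'CC'

Decoded = CCCHHHHHHCCCCCC


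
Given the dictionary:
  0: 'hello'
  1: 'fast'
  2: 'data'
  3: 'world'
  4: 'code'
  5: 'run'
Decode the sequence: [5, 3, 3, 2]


Look up each index in the dictionary:
  5 -> 'run'
  3 -> 'world'
  3 -> 'world'
  2 -> 'data'

Decoded: "run world world data"


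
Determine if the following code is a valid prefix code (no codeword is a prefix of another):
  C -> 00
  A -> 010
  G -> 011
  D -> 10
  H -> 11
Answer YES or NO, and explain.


Checking each pair (does one codeword prefix another?):
  C='00' vs A='010': no prefix
  C='00' vs G='011': no prefix
  C='00' vs D='10': no prefix
  C='00' vs H='11': no prefix
  A='010' vs C='00': no prefix
  A='010' vs G='011': no prefix
  A='010' vs D='10': no prefix
  A='010' vs H='11': no prefix
  G='011' vs C='00': no prefix
  G='011' vs A='010': no prefix
  G='011' vs D='10': no prefix
  G='011' vs H='11': no prefix
  D='10' vs C='00': no prefix
  D='10' vs A='010': no prefix
  D='10' vs G='011': no prefix
  D='10' vs H='11': no prefix
  H='11' vs C='00': no prefix
  H='11' vs A='010': no prefix
  H='11' vs G='011': no prefix
  H='11' vs D='10': no prefix
No violation found over all pairs.

YES -- this is a valid prefix code. No codeword is a prefix of any other codeword.


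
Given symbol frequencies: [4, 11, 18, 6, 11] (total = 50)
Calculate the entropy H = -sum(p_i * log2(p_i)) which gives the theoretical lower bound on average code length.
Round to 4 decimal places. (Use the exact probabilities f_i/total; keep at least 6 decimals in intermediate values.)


Per-symbol terms -p_i * log2(p_i) with p_i = f_i/50:
  p = 4/50 = 0.080000: log2(p) = -3.643856, -p*log2(p) = 0.291508
  p = 11/50 = 0.220000: log2(p) = -2.184425, -p*log2(p) = 0.480573
  p = 18/50 = 0.360000: log2(p) = -1.473931, -p*log2(p) = 0.530615
  p = 6/50 = 0.120000: log2(p) = -3.058894, -p*log2(p) = 0.367067
  p = 11/50 = 0.220000: log2(p) = -2.184425, -p*log2(p) = 0.480573
H = 0.291508 + 0.480573 + 0.530615 + 0.367067 + 0.480573 = 2.150336

H = 2.1503 bits/symbol


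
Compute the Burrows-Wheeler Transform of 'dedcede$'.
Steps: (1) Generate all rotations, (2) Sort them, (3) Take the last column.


Rotations (sorted):
  0: $dedcede -> last char: e
  1: cede$ded -> last char: d
  2: dcede$de -> last char: e
  3: de$dedce -> last char: e
  4: dedcede$ -> last char: $
  5: e$dedced -> last char: d
  6: edcede$d -> last char: d
  7: ede$dedc -> last char: c


BWT = edee$ddc


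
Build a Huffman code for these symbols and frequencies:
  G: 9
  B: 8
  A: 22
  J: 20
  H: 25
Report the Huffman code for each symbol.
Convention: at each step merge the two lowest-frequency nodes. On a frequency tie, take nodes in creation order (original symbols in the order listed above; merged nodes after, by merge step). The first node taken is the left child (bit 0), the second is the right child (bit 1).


Huffman tree construction:
Step 1: Merge B(8) + G(9) = 17
Step 2: Merge (B+G)(17) + J(20) = 37
Step 3: Merge A(22) + H(25) = 47
Step 4: Merge ((B+G)+J)(37) + (A+H)(47) = 84
Read each symbol's code off the tree from the root (left child = 0, right child = 1).

Codes:
  G: 001 (length 3)
  B: 000 (length 3)
  A: 10 (length 2)
  J: 01 (length 2)
  H: 11 (length 2)
Average code length: 185/84 = 2.2024 bits/symbol


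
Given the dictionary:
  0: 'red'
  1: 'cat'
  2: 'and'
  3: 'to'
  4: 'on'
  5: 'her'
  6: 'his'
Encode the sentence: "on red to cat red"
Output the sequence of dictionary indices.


Look up each word in the dictionary:
  'on' -> 4
  'red' -> 0
  'to' -> 3
  'cat' -> 1
  'red' -> 0

Encoded: [4, 0, 3, 1, 0]


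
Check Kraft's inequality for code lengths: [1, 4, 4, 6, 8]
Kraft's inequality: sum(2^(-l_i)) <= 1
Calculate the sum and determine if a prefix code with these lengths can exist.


Sum = 2^(-1) + 2^(-4) + 2^(-4) + 2^(-6) + 2^(-8)
    = 0.5 + 0.0625 + 0.0625 + 0.015625 + 0.00390625
    = 165/256 = 0.64453125
Since 0.64453125 <= 1, Kraft's inequality IS satisfied.
A prefix code with these lengths CAN exist.

Kraft sum = 0.64453125. Satisfied.


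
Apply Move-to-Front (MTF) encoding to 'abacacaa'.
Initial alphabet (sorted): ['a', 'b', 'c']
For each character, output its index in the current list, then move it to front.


MTF encoding:
'a': index 0 in ['a', 'b', 'c'] -> ['a', 'b', 'c']
'b': index 1 in ['a', 'b', 'c'] -> ['b', 'a', 'c']
'a': index 1 in ['b', 'a', 'c'] -> ['a', 'b', 'c']
'c': index 2 in ['a', 'b', 'c'] -> ['c', 'a', 'b']
'a': index 1 in ['c', 'a', 'b'] -> ['a', 'c', 'b']
'c': index 1 in ['a', 'c', 'b'] -> ['c', 'a', 'b']
'a': index 1 in ['c', 'a', 'b'] -> ['a', 'c', 'b']
'a': index 0 in ['a', 'c', 'b'] -> ['a', 'c', 'b']


Output: [0, 1, 1, 2, 1, 1, 1, 0]


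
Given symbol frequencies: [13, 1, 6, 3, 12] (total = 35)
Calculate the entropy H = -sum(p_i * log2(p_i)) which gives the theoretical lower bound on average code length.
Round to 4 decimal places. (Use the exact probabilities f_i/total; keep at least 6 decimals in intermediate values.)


Per-symbol terms -p_i * log2(p_i) with p_i = f_i/35:
  p = 13/35 = 0.371429: log2(p) = -1.428843, -p*log2(p) = 0.530713
  p = 1/35 = 0.028571: log2(p) = -5.129283, -p*log2(p) = 0.146551
  p = 6/35 = 0.171429: log2(p) = -2.544321, -p*log2(p) = 0.436169
  p = 3/35 = 0.085714: log2(p) = -3.544321, -p*log2(p) = 0.303799
  p = 12/35 = 0.342857: log2(p) = -1.544321, -p*log2(p) = 0.529481
H = 0.530713 + 0.146551 + 0.436169 + 0.303799 + 0.529481 = 1.946713

H = 1.9467 bits/symbol


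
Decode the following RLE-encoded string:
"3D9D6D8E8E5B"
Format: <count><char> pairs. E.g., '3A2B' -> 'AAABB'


Expanding each <count><char> pair:
  3D -> 'DDD'
  9D -> 'DDDDDDDDD'
  6D -> 'DDDDDD'
  8E -> 'EEEEEEEE'
  8E -> 'EEEEEEEE'
  5B -> 'BBBBB'

Decoded = DDDDDDDDDDDDDDDDDDEEEEEEEEEEEEEEEEBBBBB


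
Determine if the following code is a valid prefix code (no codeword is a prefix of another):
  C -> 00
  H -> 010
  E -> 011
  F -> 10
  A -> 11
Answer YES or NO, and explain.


Checking each pair (does one codeword prefix another?):
  C='00' vs H='010': no prefix
  C='00' vs E='011': no prefix
  C='00' vs F='10': no prefix
  C='00' vs A='11': no prefix
  H='010' vs C='00': no prefix
  H='010' vs E='011': no prefix
  H='010' vs F='10': no prefix
  H='010' vs A='11': no prefix
  E='011' vs C='00': no prefix
  E='011' vs H='010': no prefix
  E='011' vs F='10': no prefix
  E='011' vs A='11': no prefix
  F='10' vs C='00': no prefix
  F='10' vs H='010': no prefix
  F='10' vs E='011': no prefix
  F='10' vs A='11': no prefix
  A='11' vs C='00': no prefix
  A='11' vs H='010': no prefix
  A='11' vs E='011': no prefix
  A='11' vs F='10': no prefix
No violation found over all pairs.

YES -- this is a valid prefix code. No codeword is a prefix of any other codeword.


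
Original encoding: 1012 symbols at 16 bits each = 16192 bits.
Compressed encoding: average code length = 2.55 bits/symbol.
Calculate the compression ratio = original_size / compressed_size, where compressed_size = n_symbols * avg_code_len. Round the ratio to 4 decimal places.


original_size = n_symbols * orig_bits = 1012 * 16 = 16192 bits
compressed_size = n_symbols * avg_code_len = 1012 * 2.55 = 2580.6 bits
ratio = original_size / compressed_size = 16192 / 2580.6 = 6.2745

Compression ratio = 6.2745


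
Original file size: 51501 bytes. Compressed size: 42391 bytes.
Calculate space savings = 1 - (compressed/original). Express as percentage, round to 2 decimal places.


ratio = compressed/original = 42391/51501 = 0.82311
savings = 1 - ratio = 1 - 0.82311 = 0.17689
as a percentage: 0.17689 * 100 = 17.69%

Space savings = 1 - 42391/51501 = 17.69%


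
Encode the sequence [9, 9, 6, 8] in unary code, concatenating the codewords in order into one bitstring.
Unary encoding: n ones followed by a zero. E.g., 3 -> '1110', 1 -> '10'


Encode each number as n ones followed by a terminating 0:
  9 -> 1111111110 (10 bits)
  9 -> 1111111110 (10 bits)
  6 -> 1111110 (7 bits)
  8 -> 111111110 (9 bits)
Total length = 10 + 10 + 7 + 9 = 36 bits.

Unary([9, 9, 6, 8]) = 111111111011111111101111110111111110 (36 bits)


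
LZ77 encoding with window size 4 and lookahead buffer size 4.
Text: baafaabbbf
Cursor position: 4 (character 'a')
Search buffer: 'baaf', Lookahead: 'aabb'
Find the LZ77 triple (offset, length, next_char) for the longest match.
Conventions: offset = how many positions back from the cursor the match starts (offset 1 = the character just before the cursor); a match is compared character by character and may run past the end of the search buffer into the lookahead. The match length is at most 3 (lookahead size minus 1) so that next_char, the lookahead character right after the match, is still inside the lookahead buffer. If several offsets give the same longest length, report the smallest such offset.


Try each offset into the search buffer:
  offset=1 (pos 3, char 'f'): match length 0
  offset=2 (pos 2, char 'a'): match length 1
  offset=3 (pos 1, char 'a'): match length 2
  offset=4 (pos 0, char 'b'): match length 0
Longest match has length 2 at offset 3.
next_char = character at position 4 + 2 = 6 -> 'b'

Best match: offset=3, length=2 (matching 'aa' starting at position 1)
LZ77 triple: (3, 2, 'b')


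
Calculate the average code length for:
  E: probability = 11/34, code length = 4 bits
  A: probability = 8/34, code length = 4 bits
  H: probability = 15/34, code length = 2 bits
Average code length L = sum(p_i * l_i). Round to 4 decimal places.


Weighted contributions p_i * l_i:
  E: (11/34) * 4 = 44/34
  A: (8/34) * 4 = 32/34
  H: (15/34) * 2 = 30/34
Sum = (44 + 32 + 30)/34 = 106/34

L = 106/34 = 3.1176 bits/symbol


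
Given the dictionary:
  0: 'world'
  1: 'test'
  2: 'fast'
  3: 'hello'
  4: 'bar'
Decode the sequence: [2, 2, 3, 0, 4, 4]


Look up each index in the dictionary:
  2 -> 'fast'
  2 -> 'fast'
  3 -> 'hello'
  0 -> 'world'
  4 -> 'bar'
  4 -> 'bar'

Decoded: "fast fast hello world bar bar"


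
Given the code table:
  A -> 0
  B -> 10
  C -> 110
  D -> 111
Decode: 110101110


Decoding:
110 -> C
10 -> B
111 -> D
0 -> A


Result: CBDA


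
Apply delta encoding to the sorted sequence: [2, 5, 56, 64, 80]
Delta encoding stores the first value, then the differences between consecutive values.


First value: 2
Deltas:
  5 - 2 = 3
  56 - 5 = 51
  64 - 56 = 8
  80 - 64 = 16


Delta encoded: [2, 3, 51, 8, 16]


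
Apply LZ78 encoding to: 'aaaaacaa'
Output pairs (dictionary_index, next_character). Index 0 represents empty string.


LZ78 encoding steps:
Dictionary: {0: ''}
Step 1: w='' (idx 0), next='a' -> output (0, 'a'), add 'a' as idx 1
Step 2: w='a' (idx 1), next='a' -> output (1, 'a'), add 'aa' as idx 2
Step 3: w='aa' (idx 2), next='c' -> output (2, 'c'), add 'aac' as idx 3
Step 4: w='aa' (idx 2), end of input -> output (2, '')


Encoded: [(0, 'a'), (1, 'a'), (2, 'c'), (2, '')]


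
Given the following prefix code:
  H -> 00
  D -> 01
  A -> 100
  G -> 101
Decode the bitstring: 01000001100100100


Decoding step by step:
Bits 01 -> D
Bits 00 -> H
Bits 00 -> H
Bits 01 -> D
Bits 100 -> A
Bits 100 -> A
Bits 100 -> A


Decoded message: DHHDAAA


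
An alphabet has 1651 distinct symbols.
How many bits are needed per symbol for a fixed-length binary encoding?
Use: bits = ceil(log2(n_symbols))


log2(1651) = 10.6891
Bracket: 2^10 = 1024 < 1651 <= 2^11 = 2048
So ceil(log2(1651)) = 11

bits = ceil(log2(1651)) = ceil(10.6891) = 11 bits


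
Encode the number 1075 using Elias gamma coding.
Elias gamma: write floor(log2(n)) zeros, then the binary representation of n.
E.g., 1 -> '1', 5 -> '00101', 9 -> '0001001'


num_bits = floor(log2(1075)) + 1 = 11
leading_zeros = num_bits - 1 = 10
binary(1075) = 10000110011

Elias gamma(1075) = '0000000000' + '10000110011' = 000000000010000110011 (21 bits)


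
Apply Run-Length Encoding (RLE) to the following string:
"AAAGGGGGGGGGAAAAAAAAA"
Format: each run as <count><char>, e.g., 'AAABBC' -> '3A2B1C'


Scanning runs left to right:
  i=0: run of 'A' x 3 -> '3A'
  i=3: run of 'G' x 9 -> '9G'
  i=12: run of 'A' x 9 -> '9A'

RLE = 3A9G9A


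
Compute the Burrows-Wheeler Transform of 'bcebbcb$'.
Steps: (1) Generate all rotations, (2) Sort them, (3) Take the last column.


Rotations (sorted):
  0: $bcebbcb -> last char: b
  1: b$bcebbc -> last char: c
  2: bbcb$bce -> last char: e
  3: bcb$bceb -> last char: b
  4: bcebbcb$ -> last char: $
  5: cb$bcebb -> last char: b
  6: cebbcb$b -> last char: b
  7: ebbcb$bc -> last char: c


BWT = bceb$bbc


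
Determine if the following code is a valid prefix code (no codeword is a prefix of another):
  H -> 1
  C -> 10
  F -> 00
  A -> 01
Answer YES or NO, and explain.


Checking each pair (does one codeword prefix another?):
  H='1' vs C='10': prefix -- VIOLATION

NO -- this is NOT a valid prefix code. H (1) is a prefix of C (10).


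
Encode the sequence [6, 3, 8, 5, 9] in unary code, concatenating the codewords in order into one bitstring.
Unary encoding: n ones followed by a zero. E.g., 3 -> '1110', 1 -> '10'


Encode each number as n ones followed by a terminating 0:
  6 -> 1111110 (7 bits)
  3 -> 1110 (4 bits)
  8 -> 111111110 (9 bits)
  5 -> 111110 (6 bits)
  9 -> 1111111110 (10 bits)
Total length = 7 + 4 + 9 + 6 + 10 = 36 bits.

Unary([6, 3, 8, 5, 9]) = 111111011101111111101111101111111110 (36 bits)


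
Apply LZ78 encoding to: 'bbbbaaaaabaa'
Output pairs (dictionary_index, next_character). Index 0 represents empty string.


LZ78 encoding steps:
Dictionary: {0: ''}
Step 1: w='' (idx 0), next='b' -> output (0, 'b'), add 'b' as idx 1
Step 2: w='b' (idx 1), next='b' -> output (1, 'b'), add 'bb' as idx 2
Step 3: w='b' (idx 1), next='a' -> output (1, 'a'), add 'ba' as idx 3
Step 4: w='' (idx 0), next='a' -> output (0, 'a'), add 'a' as idx 4
Step 5: w='a' (idx 4), next='a' -> output (4, 'a'), add 'aa' as idx 5
Step 6: w='a' (idx 4), next='b' -> output (4, 'b'), add 'ab' as idx 6
Step 7: w='aa' (idx 5), end of input -> output (5, '')


Encoded: [(0, 'b'), (1, 'b'), (1, 'a'), (0, 'a'), (4, 'a'), (4, 'b'), (5, '')]


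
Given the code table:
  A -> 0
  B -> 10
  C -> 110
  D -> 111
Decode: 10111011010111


Decoding:
10 -> B
111 -> D
0 -> A
110 -> C
10 -> B
111 -> D


Result: BDACBD


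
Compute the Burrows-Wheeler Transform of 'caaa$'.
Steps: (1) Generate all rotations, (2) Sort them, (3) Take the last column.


Rotations (sorted):
  0: $caaa -> last char: a
  1: a$caa -> last char: a
  2: aa$ca -> last char: a
  3: aaa$c -> last char: c
  4: caaa$ -> last char: $


BWT = aaac$


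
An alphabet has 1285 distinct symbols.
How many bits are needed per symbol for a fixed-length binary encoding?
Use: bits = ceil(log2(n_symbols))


log2(1285) = 10.3276
Bracket: 2^10 = 1024 < 1285 <= 2^11 = 2048
So ceil(log2(1285)) = 11

bits = ceil(log2(1285)) = ceil(10.3276) = 11 bits


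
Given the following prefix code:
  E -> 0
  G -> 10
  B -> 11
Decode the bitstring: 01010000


Decoding step by step:
Bits 0 -> E
Bits 10 -> G
Bits 10 -> G
Bits 0 -> E
Bits 0 -> E
Bits 0 -> E


Decoded message: EGGEEE


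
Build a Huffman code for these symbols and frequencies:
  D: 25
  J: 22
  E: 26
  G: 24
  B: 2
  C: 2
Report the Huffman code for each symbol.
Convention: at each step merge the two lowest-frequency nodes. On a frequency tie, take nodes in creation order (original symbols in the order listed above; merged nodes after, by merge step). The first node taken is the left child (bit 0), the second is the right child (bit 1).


Huffman tree construction:
Step 1: Merge B(2) + C(2) = 4
Step 2: Merge (B+C)(4) + J(22) = 26
Step 3: Merge G(24) + D(25) = 49
Step 4: Merge E(26) + ((B+C)+J)(26) = 52
Step 5: Merge (G+D)(49) + (E+((B+C)+J))(52) = 101
Read each symbol's code off the tree from the root (left child = 0, right child = 1).

Codes:
  D: 01 (length 2)
  J: 111 (length 3)
  E: 10 (length 2)
  G: 00 (length 2)
  B: 1100 (length 4)
  C: 1101 (length 4)
Average code length: 232/101 = 2.2970 bits/symbol


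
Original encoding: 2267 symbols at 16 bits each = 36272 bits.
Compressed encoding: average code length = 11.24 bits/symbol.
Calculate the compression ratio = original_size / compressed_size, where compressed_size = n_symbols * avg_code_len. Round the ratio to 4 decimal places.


original_size = n_symbols * orig_bits = 2267 * 16 = 36272 bits
compressed_size = n_symbols * avg_code_len = 2267 * 11.24 = 25481.08 bits
ratio = original_size / compressed_size = 36272 / 25481.08 = 1.4235

Compression ratio = 1.4235


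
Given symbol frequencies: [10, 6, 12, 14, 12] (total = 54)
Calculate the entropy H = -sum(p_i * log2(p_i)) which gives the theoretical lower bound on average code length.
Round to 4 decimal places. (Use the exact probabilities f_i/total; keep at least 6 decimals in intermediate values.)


Per-symbol terms -p_i * log2(p_i) with p_i = f_i/54:
  p = 10/54 = 0.185185: log2(p) = -2.432959, -p*log2(p) = 0.450548
  p = 6/54 = 0.111111: log2(p) = -3.169925, -p*log2(p) = 0.352214
  p = 12/54 = 0.222222: log2(p) = -2.169925, -p*log2(p) = 0.482206
  p = 14/54 = 0.259259: log2(p) = -1.947533, -p*log2(p) = 0.504916
  p = 12/54 = 0.222222: log2(p) = -2.169925, -p*log2(p) = 0.482206
H = 0.450548 + 0.352214 + 0.482206 + 0.504916 + 0.482206 = 2.272090

H = 2.2721 bits/symbol


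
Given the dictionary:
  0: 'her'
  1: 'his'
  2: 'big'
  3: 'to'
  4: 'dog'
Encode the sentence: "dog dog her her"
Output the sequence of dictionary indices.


Look up each word in the dictionary:
  'dog' -> 4
  'dog' -> 4
  'her' -> 0
  'her' -> 0

Encoded: [4, 4, 0, 0]


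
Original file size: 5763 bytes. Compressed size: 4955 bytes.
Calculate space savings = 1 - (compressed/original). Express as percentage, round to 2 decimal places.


ratio = compressed/original = 4955/5763 = 0.859795
savings = 1 - ratio = 1 - 0.859795 = 0.140205
as a percentage: 0.140205 * 100 = 14.02%

Space savings = 1 - 4955/5763 = 14.02%


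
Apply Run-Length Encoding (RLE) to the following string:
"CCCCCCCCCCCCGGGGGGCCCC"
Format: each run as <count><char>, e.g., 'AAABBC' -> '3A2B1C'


Scanning runs left to right:
  i=0: run of 'C' x 12 -> '12C'
  i=12: run of 'G' x 6 -> '6G'
  i=18: run of 'C' x 4 -> '4C'

RLE = 12C6G4C


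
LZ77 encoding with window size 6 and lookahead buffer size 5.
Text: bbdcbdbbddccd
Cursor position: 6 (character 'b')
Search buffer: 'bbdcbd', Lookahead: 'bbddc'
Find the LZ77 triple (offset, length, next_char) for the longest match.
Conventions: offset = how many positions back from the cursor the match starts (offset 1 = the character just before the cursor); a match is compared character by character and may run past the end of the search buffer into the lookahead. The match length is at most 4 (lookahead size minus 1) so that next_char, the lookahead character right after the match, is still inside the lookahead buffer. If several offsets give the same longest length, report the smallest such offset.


Try each offset into the search buffer:
  offset=1 (pos 5, char 'd'): match length 0
  offset=2 (pos 4, char 'b'): match length 1
  offset=3 (pos 3, char 'c'): match length 0
  offset=4 (pos 2, char 'd'): match length 0
  offset=5 (pos 1, char 'b'): match length 1
  offset=6 (pos 0, char 'b'): match length 3
Longest match has length 3 at offset 6.
next_char = character at position 6 + 3 = 9 -> 'd'

Best match: offset=6, length=3 (matching 'bbd' starting at position 0)
LZ77 triple: (6, 3, 'd')


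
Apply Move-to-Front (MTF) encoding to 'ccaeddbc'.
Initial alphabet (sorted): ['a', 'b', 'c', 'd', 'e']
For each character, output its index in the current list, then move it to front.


MTF encoding:
'c': index 2 in ['a', 'b', 'c', 'd', 'e'] -> ['c', 'a', 'b', 'd', 'e']
'c': index 0 in ['c', 'a', 'b', 'd', 'e'] -> ['c', 'a', 'b', 'd', 'e']
'a': index 1 in ['c', 'a', 'b', 'd', 'e'] -> ['a', 'c', 'b', 'd', 'e']
'e': index 4 in ['a', 'c', 'b', 'd', 'e'] -> ['e', 'a', 'c', 'b', 'd']
'd': index 4 in ['e', 'a', 'c', 'b', 'd'] -> ['d', 'e', 'a', 'c', 'b']
'd': index 0 in ['d', 'e', 'a', 'c', 'b'] -> ['d', 'e', 'a', 'c', 'b']
'b': index 4 in ['d', 'e', 'a', 'c', 'b'] -> ['b', 'd', 'e', 'a', 'c']
'c': index 4 in ['b', 'd', 'e', 'a', 'c'] -> ['c', 'b', 'd', 'e', 'a']


Output: [2, 0, 1, 4, 4, 0, 4, 4]


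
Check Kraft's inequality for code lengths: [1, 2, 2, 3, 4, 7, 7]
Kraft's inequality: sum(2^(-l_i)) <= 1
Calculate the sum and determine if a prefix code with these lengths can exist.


Sum = 2^(-1) + 2^(-2) + 2^(-2) + 2^(-3) + 2^(-4) + 2^(-7) + 2^(-7)
    = 0.5 + 0.25 + 0.25 + 0.125 + 0.0625 + 0.0078125 + 0.0078125
    = 154/128 = 1.203125
Since 1.203125 > 1, Kraft's inequality is NOT satisfied.
A prefix code with these lengths CANNOT exist.

Kraft sum = 1.203125. Not satisfied.


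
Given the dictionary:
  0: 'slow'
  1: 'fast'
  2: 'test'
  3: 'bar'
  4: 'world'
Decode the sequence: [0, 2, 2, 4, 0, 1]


Look up each index in the dictionary:
  0 -> 'slow'
  2 -> 'test'
  2 -> 'test'
  4 -> 'world'
  0 -> 'slow'
  1 -> 'fast'

Decoded: "slow test test world slow fast"


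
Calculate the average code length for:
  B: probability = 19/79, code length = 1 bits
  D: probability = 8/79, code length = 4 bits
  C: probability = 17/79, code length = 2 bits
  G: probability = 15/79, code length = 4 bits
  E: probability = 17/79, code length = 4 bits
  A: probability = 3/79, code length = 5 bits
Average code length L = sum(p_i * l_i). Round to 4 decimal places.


Weighted contributions p_i * l_i:
  B: (19/79) * 1 = 19/79
  D: (8/79) * 4 = 32/79
  C: (17/79) * 2 = 34/79
  G: (15/79) * 4 = 60/79
  E: (17/79) * 4 = 68/79
  A: (3/79) * 5 = 15/79
Sum = (19 + 32 + 34 + 60 + 68 + 15)/79 = 228/79

L = 228/79 = 2.8861 bits/symbol


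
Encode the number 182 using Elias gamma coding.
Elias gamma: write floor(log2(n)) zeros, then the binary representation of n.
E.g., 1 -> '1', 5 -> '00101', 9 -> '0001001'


num_bits = floor(log2(182)) + 1 = 8
leading_zeros = num_bits - 1 = 7
binary(182) = 10110110

Elias gamma(182) = '0000000' + '10110110' = 000000010110110 (15 bits)


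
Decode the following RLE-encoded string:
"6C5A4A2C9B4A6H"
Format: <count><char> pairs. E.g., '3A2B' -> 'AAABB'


Expanding each <count><char> pair:
  6C -> 'CCCCCC'
  5A -> 'AAAAA'
  4A -> 'AAAA'
  2C -> 'CC'
  9B -> 'BBBBBBBBB'
  4A -> 'AAAA'
  6H -> 'HHHHHH'

Decoded = CCCCCCAAAAAAAAACCBBBBBBBBBAAAAHHHHHH


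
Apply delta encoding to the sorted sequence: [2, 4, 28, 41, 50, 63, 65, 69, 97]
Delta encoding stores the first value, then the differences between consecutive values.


First value: 2
Deltas:
  4 - 2 = 2
  28 - 4 = 24
  41 - 28 = 13
  50 - 41 = 9
  63 - 50 = 13
  65 - 63 = 2
  69 - 65 = 4
  97 - 69 = 28


Delta encoded: [2, 2, 24, 13, 9, 13, 2, 4, 28]
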